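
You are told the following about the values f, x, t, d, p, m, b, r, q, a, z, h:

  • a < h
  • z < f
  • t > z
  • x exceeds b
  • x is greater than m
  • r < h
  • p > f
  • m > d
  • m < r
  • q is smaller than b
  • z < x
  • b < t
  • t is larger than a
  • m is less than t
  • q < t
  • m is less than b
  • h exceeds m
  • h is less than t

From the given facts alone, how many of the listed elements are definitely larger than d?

6

From d the given relations immediately reach m.
From those, r, b, x, h, t — 6 in total.
Nothing else is reachable above d; 6 in all.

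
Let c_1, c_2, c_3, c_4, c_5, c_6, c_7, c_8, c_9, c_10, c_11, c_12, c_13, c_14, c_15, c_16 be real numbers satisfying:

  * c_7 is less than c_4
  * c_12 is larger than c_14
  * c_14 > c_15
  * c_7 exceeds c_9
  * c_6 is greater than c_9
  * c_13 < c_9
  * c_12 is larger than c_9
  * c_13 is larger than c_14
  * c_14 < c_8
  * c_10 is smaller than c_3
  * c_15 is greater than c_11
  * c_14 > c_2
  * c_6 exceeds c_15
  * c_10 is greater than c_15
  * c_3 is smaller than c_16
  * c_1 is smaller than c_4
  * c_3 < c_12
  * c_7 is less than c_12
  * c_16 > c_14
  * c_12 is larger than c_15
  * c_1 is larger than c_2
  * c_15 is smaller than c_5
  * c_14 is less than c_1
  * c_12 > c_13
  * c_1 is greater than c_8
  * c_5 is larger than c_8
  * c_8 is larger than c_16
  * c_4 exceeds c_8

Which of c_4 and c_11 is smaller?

c_11 < c_15 and c_15 < c_10 give c_11 < c_10.
With c_10 < c_3: c_11 < c_15 < c_10 < c_3.
With c_3 < c_16: c_11 < c_15 < c_10 < c_3 < c_16.
With c_16 < c_8: c_11 < c_15 < c_10 < c_3 < c_16 < c_8.
Then c_8 < c_4 extends the chain to c_4.
So c_11 < c_4; c_11 is the smaller of the two.

c_11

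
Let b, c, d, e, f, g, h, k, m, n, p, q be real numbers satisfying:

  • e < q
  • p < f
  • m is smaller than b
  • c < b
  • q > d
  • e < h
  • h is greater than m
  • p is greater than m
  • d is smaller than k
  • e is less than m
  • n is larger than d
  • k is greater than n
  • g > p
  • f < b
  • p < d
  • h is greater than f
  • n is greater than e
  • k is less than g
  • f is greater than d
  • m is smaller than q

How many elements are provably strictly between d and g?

The relations place d below g. An element lies strictly between them when it is forced above d and also forced below g.
Above d: {f, n, k, b, h, q}. Below g: {e, m, p, n, k}.
Intersection: {n, k} — 2.

2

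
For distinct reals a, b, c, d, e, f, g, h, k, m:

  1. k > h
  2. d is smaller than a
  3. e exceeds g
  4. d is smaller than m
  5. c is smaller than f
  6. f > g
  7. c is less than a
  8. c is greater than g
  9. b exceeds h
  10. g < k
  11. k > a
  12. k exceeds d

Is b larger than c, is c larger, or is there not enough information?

Following every chain through c: above c we get f, a, k; below c we get g.
b is not reached, and no chain runs the other way from b to c.
So the given relations leave the order of c and b undetermined.

undetermined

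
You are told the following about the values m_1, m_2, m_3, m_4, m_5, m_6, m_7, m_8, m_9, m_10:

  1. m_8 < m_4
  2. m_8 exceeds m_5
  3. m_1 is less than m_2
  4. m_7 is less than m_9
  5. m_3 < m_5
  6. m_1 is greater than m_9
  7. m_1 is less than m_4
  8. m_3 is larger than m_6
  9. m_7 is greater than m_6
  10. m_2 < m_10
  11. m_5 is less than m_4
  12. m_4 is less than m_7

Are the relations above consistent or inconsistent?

Chaining the given relations yields m_4 < m_7 < m_9 < m_1, so m_4 < m_1. But one relation states m_1 < m_4. These cannot both hold.

inconsistent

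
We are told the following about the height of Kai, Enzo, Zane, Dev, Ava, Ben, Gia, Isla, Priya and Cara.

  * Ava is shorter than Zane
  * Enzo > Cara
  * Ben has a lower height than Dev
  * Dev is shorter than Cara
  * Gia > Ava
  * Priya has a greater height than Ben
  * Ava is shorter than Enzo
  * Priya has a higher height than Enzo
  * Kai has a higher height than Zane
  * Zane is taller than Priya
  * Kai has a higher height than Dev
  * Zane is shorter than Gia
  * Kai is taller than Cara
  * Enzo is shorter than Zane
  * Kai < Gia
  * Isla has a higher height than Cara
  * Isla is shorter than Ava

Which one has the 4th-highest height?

Priya

Piecing the relations together gives one ordering: Ben < Dev < Cara < Isla < Ava < Enzo < Priya < Zane < Kai < Gia.
The 4th largest is Priya.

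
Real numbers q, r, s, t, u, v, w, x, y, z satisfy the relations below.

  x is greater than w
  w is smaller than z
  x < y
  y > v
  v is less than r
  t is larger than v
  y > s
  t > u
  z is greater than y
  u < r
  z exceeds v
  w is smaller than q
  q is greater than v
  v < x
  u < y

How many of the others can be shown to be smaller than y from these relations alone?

5

The elements the relations force below y are v, u, s, w, x — no chain reaches any other.
That is 5.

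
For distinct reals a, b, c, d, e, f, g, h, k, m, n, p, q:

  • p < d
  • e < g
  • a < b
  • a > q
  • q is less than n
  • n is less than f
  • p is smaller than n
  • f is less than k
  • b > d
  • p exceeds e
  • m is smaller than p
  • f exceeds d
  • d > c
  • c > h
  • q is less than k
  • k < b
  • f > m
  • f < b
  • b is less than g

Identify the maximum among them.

q is not greatest since q < a; e is not greatest since e < g; m is not greatest since m < p; h is not greatest since h < c; c is not greatest since c < d; p is not greatest since p < d; n is not greatest since n < f; d is not greatest since d < b; f is not greatest since f < k; k is not greatest since k < b; a is not greatest since a < b; b is not greatest since b < g.
Only g has nothing above it, so g is the maximum.

g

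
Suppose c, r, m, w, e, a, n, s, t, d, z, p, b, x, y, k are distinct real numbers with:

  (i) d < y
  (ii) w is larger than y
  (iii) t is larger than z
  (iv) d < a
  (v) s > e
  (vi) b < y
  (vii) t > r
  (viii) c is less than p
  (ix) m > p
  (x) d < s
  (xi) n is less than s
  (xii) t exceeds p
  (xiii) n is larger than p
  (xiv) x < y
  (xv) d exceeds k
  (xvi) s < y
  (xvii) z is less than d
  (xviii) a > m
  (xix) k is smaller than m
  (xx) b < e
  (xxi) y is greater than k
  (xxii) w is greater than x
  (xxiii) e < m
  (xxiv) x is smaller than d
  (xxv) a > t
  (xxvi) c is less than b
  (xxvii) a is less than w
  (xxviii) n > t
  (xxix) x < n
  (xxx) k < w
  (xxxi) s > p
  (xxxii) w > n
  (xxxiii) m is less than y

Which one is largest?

w

x is not greatest since x < n; c is not greatest since c < b; k is not greatest since k < d; b is not greatest since b < e; e is not greatest since e < m; p is not greatest since p < m; r is not greatest since r < t; z is not greatest since z < d; t is not greatest since t < n; m is not greatest since m < a; d is not greatest since d < s; n is not greatest since n < s; s is not greatest since s < y; y is not greatest since y < w; a is not greatest since a < w.
Only w has nothing above it, so w is the largest.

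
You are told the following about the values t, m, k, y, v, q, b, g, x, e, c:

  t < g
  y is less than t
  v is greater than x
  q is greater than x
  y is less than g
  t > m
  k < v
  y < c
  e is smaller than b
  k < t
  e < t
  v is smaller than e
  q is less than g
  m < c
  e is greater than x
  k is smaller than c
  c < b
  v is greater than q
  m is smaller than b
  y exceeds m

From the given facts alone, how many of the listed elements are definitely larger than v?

From v the given relations immediately reach e.
From those, t, b — 3 in total.
From those, g — 4 in total.
Nothing else is reachable above v; 4 in all.

4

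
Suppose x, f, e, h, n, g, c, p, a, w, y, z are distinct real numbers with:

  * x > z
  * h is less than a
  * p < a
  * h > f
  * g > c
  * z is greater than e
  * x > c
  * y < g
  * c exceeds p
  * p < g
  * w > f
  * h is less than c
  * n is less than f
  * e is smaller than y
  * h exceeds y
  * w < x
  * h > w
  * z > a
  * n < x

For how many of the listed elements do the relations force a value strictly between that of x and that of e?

5

The relations place e below x. An element lies strictly between them when it is forced above e and also forced below x.
Above e: {y, h, a, z, c, g}. Below x: {p, n, f, w, y, h, a, z, c}.
Intersection: {y, h, a, z, c} — 5.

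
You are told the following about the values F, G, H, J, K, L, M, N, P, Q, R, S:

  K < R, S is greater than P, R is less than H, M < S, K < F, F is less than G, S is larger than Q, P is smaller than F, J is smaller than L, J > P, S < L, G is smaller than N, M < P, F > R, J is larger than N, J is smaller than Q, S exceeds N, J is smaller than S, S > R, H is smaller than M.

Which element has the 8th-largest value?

P

Chaining the given pairs: K < R < H < M < P < F < G < N < J < Q < S < L.
Counting 8 from the largest end gives P.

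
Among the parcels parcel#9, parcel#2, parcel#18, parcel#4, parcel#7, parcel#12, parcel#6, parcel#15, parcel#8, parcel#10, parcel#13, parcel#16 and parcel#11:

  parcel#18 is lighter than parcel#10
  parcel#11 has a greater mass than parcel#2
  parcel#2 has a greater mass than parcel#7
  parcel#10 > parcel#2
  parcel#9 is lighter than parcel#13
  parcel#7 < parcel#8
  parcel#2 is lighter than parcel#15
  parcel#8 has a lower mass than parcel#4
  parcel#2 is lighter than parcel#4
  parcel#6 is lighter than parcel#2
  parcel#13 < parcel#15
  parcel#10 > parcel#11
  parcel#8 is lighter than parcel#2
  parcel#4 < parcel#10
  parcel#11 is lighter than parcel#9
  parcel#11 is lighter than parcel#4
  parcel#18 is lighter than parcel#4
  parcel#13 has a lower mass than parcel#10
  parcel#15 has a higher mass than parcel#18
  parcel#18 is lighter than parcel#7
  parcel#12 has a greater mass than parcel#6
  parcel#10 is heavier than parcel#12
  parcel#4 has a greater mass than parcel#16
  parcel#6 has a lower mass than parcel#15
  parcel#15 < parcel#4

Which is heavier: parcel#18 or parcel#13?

parcel#13

parcel#18 < parcel#7 and parcel#7 < parcel#8 give parcel#18 < parcel#8.
With parcel#8 < parcel#2: parcel#18 < parcel#7 < parcel#8 < parcel#2.
With parcel#2 < parcel#11: parcel#18 < parcel#7 < parcel#8 < parcel#2 < parcel#11.
With parcel#11 < parcel#9: parcel#18 < parcel#7 < parcel#8 < parcel#2 < parcel#11 < parcel#9.
Then parcel#9 < parcel#13 extends the chain to parcel#13.
So parcel#18 < parcel#13; parcel#13 is the heavier of the two.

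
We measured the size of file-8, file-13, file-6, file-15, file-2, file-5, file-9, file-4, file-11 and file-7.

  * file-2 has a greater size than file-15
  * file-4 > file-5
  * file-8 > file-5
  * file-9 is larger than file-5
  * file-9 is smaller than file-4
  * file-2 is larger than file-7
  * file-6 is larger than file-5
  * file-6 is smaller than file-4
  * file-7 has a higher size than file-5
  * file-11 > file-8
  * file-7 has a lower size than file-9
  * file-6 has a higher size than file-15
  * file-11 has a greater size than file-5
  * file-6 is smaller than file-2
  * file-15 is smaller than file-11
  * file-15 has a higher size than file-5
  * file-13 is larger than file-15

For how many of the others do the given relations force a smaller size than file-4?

From file-4 the given relations immediately reach file-5, file-6, file-9.
From those, file-15, file-7 — 5 in total.
Nothing else is reachable below file-4; 5 in all.

5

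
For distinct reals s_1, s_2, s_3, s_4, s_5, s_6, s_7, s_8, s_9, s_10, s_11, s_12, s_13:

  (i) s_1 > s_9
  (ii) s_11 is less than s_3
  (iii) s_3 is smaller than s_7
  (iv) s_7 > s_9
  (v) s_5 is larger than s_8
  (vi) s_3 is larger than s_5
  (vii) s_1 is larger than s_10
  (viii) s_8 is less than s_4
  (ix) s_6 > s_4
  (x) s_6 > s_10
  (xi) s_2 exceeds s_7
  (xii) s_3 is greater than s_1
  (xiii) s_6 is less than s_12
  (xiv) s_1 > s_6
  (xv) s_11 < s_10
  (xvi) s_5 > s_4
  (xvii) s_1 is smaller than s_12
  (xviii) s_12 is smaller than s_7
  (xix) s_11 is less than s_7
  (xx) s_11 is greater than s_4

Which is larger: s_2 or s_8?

s_8 < s_4 and s_4 < s_11 give s_8 < s_11.
Then s_11 < s_10 extends the chain to s_10.
With s_10 < s_6: s_8 < s_4 < s_11 < s_10 < s_6.
With s_6 < s_1: s_8 < s_4 < s_11 < s_10 < s_6 < s_1.
With s_1 < s_12: s_8 < s_4 < s_11 < s_10 < s_6 < s_1 < s_12.
With s_12 < s_7: s_8 < s_4 < s_11 < s_10 < s_6 < s_1 < s_12 < s_7.
Then s_7 < s_2 extends the chain to s_2.
So s_8 < s_2; s_2 is the larger of the two.

s_2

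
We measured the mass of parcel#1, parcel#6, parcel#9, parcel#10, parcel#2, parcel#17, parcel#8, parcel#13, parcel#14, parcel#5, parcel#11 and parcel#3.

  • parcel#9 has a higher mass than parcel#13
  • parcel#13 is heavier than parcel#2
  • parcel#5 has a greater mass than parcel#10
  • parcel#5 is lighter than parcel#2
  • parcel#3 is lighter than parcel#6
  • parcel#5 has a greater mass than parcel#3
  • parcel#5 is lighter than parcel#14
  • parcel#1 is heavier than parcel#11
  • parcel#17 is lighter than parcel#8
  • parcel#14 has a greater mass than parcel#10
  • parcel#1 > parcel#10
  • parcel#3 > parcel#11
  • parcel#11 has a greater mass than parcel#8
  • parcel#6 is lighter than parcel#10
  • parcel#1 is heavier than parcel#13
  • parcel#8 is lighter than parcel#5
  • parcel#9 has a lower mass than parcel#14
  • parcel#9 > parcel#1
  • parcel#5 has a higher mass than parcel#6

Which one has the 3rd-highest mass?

parcel#1

Piecing the relations together gives one ordering: parcel#17 < parcel#8 < parcel#11 < parcel#3 < parcel#6 < parcel#10 < parcel#5 < parcel#2 < parcel#13 < parcel#1 < parcel#9 < parcel#14.
The 3rd largest is parcel#1.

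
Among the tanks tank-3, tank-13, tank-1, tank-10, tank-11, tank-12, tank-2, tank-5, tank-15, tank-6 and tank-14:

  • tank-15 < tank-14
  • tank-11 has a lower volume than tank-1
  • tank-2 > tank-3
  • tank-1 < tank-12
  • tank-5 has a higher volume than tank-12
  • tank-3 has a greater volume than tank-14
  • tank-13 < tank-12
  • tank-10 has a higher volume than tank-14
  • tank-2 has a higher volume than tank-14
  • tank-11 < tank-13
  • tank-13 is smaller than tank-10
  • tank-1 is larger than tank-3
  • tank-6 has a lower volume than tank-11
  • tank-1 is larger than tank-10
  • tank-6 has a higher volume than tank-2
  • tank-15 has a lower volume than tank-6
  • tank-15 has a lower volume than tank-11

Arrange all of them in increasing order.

tank-15 < tank-14 < tank-3 < tank-2 < tank-6 < tank-11 < tank-13 < tank-10 < tank-1 < tank-12 < tank-5

The consecutive links are each given: tank-15 < tank-14; tank-14 < tank-3; tank-3 < tank-2; tank-2 < tank-6; tank-6 < tank-11; tank-11 < tank-13; tank-13 < tank-10; tank-10 < tank-1; tank-1 < tank-12; tank-12 < tank-5.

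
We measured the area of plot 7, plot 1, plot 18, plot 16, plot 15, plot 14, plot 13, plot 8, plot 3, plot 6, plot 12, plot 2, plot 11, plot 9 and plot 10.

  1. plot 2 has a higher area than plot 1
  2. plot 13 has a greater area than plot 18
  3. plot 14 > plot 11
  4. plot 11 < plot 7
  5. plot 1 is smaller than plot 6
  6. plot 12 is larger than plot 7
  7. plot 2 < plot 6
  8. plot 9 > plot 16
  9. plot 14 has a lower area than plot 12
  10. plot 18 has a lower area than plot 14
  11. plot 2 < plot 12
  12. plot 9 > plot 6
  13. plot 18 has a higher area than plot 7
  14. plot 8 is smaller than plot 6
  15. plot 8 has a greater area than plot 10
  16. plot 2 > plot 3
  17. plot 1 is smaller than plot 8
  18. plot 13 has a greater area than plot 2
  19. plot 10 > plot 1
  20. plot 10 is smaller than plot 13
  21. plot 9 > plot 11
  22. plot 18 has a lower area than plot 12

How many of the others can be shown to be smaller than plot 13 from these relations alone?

The elements the relations force below plot 13 are plot 11, plot 7, plot 1, plot 3, plot 10, plot 18, plot 2 — no chain reaches any other.
That is 7.

7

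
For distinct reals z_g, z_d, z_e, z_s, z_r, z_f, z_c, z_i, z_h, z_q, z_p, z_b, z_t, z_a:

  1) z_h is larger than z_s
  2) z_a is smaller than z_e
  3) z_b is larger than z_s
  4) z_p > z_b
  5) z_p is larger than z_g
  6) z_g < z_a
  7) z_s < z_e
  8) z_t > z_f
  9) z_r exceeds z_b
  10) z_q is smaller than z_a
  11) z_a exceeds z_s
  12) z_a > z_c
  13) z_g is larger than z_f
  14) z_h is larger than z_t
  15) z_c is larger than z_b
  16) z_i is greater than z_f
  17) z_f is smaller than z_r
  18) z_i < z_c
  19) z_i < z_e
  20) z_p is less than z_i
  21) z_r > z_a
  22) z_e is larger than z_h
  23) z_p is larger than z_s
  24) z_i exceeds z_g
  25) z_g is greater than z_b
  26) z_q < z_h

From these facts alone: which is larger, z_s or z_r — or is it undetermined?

The relevant relations are z_s < z_b; z_b < z_g; z_g < z_p; z_p < z_i; z_i < z_c; z_c < z_a; z_a < z_r.
Chaining these gives z_s < z_b < z_g < z_p < z_i < z_c < z_a < z_r.
So z_r is larger.

z_r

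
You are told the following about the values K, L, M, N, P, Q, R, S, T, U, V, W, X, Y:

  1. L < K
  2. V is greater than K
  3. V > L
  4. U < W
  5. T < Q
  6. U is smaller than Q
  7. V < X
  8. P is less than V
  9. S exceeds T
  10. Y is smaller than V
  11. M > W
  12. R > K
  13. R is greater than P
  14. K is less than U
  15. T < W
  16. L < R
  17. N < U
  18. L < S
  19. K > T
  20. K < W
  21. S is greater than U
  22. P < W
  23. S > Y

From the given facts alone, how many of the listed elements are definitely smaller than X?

6

The elements the relations force below X are Y, L, P, T, K, V — no chain reaches any other.
That is 6.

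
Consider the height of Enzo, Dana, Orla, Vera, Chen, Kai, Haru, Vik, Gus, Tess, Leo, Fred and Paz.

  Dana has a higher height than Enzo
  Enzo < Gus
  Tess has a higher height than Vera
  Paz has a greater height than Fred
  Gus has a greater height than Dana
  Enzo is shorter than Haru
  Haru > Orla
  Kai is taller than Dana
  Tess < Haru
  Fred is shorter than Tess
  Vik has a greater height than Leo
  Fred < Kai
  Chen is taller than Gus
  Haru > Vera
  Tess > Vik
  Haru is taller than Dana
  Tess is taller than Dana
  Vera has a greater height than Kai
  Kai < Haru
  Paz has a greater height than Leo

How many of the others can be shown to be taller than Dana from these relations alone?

6

Directly above Dana: Kai, Gus, Tess, Haru.
One step further: Chen, Vera (6 so far).
Nothing else is reachable above Dana; 6 in all.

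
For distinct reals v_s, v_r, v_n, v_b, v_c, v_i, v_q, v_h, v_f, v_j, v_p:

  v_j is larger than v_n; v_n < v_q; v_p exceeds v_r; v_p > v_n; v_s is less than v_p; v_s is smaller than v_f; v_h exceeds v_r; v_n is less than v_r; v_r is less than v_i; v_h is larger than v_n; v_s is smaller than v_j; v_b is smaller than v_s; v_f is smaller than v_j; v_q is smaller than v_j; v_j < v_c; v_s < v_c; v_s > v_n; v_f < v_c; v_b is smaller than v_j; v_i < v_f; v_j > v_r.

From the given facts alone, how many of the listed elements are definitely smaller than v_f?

The elements the relations force below v_f are v_n, v_b, v_r, v_s, v_i — no chain reaches any other.
That is 5.

5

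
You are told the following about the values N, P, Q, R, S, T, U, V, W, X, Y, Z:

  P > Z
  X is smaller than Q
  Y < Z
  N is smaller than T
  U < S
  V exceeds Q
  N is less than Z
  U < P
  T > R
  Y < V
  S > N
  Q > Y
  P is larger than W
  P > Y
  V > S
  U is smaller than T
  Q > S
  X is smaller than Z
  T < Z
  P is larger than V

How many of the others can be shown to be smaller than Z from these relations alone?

From Z the given relations immediately reach N, T, X, Y.
From those, R, U — 6 in total.
No other element is forced below Z by the given relations, so the count is 6.

6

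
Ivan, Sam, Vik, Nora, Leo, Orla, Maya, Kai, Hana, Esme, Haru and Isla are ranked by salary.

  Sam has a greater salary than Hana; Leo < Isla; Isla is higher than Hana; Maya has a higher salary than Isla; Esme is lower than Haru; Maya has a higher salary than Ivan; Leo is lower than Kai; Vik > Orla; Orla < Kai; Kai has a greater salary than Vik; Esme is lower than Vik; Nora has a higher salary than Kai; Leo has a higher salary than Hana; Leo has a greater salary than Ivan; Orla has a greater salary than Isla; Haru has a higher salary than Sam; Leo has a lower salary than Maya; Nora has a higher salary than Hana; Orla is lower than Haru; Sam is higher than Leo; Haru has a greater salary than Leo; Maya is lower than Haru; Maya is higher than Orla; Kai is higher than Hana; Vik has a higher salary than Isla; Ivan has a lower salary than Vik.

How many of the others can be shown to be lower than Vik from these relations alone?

The elements the relations force below Vik are Hana, Ivan, Leo, Isla, Esme, Orla — no chain reaches any other.
That is 6.

6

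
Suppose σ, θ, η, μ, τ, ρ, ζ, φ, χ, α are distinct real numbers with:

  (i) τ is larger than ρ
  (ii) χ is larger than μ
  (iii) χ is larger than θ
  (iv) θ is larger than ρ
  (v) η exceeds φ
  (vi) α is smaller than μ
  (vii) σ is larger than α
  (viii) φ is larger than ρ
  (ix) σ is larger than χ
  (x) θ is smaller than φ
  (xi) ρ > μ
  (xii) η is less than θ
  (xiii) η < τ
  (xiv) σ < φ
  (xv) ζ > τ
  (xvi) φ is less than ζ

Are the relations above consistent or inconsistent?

We have η < θ stated directly, yet also θ < χ < σ < φ < η by chaining the others — so θ < η. Contradiction.

inconsistent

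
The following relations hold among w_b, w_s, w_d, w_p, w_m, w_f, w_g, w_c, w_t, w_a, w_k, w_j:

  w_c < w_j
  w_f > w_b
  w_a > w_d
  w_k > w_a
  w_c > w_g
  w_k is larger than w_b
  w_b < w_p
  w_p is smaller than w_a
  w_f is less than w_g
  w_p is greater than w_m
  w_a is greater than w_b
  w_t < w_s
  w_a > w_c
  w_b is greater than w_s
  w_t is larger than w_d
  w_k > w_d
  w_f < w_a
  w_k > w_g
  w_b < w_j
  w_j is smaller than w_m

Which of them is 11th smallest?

The consecutive relations fix a unique order: w_d < w_t < w_s < w_b < w_f < w_g < w_c < w_j < w_m < w_p < w_a < w_k.
The 11th smallest is w_a.

w_a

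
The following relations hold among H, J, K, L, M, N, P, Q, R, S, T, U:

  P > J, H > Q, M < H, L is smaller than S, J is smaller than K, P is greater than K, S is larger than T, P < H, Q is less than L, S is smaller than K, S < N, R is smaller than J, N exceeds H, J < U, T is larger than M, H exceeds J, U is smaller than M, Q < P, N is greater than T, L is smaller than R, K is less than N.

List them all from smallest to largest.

Nothing is placed below Q, so it is least; from there Q < L; L < R; R < J; J < U; U < M; M < T; T < S; S < K; K < P; P < H; H < N, each given directly.

Q < L < R < J < U < M < T < S < K < P < H < N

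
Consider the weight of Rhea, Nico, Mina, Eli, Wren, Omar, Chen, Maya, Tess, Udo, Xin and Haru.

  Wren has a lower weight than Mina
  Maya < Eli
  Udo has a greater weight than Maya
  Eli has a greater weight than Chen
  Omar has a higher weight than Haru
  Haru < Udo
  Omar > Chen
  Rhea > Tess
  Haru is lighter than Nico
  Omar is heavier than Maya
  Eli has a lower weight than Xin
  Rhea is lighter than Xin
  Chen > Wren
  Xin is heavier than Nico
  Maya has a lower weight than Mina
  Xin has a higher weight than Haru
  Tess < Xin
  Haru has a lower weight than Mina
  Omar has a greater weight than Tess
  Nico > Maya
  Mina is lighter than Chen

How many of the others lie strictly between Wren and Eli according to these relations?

2

The relations place Wren below Eli. An element lies strictly between them when it is forced above Wren and also forced below Eli.
Above Wren: {Mina, Chen, Xin, Omar}. Below Eli: {Maya, Haru, Mina, Chen}.
Intersection: {Mina, Chen} — 2.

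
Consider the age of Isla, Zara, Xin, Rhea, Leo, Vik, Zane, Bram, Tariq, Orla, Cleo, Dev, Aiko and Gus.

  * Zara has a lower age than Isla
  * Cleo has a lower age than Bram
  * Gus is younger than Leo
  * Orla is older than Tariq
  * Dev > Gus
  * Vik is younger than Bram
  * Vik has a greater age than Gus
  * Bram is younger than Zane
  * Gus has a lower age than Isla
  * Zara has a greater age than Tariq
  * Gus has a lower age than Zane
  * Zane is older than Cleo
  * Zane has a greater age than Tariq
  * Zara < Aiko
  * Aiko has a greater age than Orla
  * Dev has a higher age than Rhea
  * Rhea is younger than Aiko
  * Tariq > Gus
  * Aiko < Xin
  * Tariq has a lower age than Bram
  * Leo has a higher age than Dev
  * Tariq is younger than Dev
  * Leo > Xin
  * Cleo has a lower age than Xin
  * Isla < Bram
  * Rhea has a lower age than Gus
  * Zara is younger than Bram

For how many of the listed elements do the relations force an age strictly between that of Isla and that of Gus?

2

The relations place Gus below Isla. An element lies strictly between them when it is forced above Gus and also forced below Isla.
Above Gus: {Vik, Tariq, Zara, Orla, Bram, Aiko, Dev, Xin, Zane, Leo}. Below Isla: {Rhea, Tariq, Zara}.
Intersection: {Tariq, Zara} — 2.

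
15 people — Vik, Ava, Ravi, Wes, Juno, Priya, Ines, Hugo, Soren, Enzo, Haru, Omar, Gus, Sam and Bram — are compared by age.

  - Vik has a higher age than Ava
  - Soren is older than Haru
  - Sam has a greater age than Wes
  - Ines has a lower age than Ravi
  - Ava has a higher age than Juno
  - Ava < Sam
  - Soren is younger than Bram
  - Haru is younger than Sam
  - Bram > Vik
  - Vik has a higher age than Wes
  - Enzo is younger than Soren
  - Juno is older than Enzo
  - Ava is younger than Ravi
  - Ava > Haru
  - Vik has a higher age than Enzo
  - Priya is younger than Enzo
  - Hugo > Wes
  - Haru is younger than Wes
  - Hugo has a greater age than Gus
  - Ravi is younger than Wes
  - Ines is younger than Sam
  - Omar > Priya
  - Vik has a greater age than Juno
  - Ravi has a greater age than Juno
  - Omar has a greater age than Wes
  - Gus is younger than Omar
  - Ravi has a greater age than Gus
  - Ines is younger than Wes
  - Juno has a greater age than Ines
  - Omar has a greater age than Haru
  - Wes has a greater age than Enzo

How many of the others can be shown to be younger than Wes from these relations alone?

8

The elements the relations force below Wes are Gus, Haru, Priya, Enzo, Ines, Juno, Ava, Ravi — no chain reaches any other.
That is 8.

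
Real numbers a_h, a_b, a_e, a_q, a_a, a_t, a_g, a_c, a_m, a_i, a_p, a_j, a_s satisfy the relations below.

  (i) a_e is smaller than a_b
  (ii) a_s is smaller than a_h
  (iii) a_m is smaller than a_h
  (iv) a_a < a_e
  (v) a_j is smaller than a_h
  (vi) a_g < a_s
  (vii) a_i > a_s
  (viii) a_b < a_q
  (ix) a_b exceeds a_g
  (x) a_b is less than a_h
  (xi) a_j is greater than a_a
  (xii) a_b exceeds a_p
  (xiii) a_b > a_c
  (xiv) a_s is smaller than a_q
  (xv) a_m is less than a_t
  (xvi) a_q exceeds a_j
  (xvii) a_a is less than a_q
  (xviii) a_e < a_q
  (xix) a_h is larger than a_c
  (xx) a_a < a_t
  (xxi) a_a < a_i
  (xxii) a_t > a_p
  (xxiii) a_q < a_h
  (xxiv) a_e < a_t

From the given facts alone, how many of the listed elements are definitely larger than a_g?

5

From a_g the given relations immediately reach a_s, a_b.
From those, a_i, a_q, a_h — 5 in total.
Nothing else is reachable above a_g; 5 in all.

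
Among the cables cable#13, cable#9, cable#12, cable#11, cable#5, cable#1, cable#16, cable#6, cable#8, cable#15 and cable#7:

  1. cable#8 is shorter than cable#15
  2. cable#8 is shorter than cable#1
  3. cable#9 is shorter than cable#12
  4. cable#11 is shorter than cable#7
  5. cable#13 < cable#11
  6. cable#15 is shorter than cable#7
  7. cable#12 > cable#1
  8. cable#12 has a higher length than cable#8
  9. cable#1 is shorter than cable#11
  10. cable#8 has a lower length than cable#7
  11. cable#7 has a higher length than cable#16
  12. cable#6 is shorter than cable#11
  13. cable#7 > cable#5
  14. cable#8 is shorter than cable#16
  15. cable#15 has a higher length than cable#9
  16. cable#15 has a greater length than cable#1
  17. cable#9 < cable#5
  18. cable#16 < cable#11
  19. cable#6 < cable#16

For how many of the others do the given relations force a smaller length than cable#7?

9

Directly below cable#7: cable#8, cable#16, cable#11, cable#5, cable#15.
One step further: cable#6, cable#13, cable#1, cable#9 (9 so far).
No other element is forced below cable#7 by the given relations, so the count is 9.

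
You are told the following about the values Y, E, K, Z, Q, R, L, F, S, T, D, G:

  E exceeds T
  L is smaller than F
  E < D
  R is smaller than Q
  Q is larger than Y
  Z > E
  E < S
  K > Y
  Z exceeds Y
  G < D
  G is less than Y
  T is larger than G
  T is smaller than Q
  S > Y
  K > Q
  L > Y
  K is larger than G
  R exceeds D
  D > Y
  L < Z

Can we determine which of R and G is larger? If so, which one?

R

G < T < E < D < R, by transitivity through T, E, D.
So R is larger.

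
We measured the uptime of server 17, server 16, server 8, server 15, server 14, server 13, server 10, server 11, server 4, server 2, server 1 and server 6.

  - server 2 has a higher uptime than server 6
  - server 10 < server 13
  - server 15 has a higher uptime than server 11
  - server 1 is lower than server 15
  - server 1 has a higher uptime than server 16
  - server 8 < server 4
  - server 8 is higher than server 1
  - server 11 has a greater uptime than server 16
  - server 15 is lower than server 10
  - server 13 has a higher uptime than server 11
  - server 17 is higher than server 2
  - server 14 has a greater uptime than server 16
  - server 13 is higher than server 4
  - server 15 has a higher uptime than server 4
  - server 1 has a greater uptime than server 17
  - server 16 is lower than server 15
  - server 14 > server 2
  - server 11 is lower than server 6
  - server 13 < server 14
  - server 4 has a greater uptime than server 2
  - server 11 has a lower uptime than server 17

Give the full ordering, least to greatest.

server 16 < server 11 < server 6 < server 2 < server 17 < server 1 < server 8 < server 4 < server 15 < server 10 < server 13 < server 14

Nothing is placed below server 16, so it is least; from there server 16 < server 11; server 11 < server 6; server 6 < server 2; server 2 < server 17; server 17 < server 1; server 1 < server 8; server 8 < server 4; server 4 < server 15; server 15 < server 10; server 10 < server 13; server 13 < server 14, each given directly.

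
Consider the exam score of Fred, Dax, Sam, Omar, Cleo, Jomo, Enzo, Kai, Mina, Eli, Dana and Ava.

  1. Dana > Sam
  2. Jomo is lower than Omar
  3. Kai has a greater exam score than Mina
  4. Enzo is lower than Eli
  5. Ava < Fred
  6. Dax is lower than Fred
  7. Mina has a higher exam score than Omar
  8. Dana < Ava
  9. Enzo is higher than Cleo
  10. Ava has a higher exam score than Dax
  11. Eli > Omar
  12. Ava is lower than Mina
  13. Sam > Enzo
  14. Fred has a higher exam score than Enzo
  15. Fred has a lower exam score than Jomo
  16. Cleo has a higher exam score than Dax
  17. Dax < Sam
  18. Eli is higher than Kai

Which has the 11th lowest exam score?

Chaining the given pairs: Dax < Cleo < Enzo < Sam < Dana < Ava < Fred < Jomo < Omar < Mina < Kai < Eli.
The 11th smallest is Kai.

Kai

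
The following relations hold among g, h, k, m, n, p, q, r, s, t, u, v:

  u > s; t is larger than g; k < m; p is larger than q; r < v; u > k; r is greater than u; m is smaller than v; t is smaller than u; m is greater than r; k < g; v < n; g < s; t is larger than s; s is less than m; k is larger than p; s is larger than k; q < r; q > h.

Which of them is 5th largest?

u

The consecutive relations fix a unique order: h < q < p < k < g < s < t < u < r < m < v < n.
Counting 5 from the largest end gives u.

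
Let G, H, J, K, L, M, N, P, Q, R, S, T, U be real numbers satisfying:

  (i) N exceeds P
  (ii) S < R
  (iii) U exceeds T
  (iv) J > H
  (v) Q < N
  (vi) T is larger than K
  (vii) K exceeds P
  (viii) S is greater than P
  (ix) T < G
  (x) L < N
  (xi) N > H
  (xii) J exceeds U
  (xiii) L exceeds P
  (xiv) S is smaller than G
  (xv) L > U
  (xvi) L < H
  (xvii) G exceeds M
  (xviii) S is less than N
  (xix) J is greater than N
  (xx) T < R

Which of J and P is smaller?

Link the given pairs in sequence: P < K; K < T; T < U; U < L; L < H; H < N; N < J.
Together: P < K < T < U < L < H < N < J.
So P < J; P is the smaller of the two.

P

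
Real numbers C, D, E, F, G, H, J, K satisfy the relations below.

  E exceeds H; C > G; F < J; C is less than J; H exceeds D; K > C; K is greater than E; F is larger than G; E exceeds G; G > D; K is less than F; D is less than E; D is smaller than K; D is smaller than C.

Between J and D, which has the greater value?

J

D < H and H < E give D < E.
Then E < K extends the chain to K.
With K < F: D < H < E < K < F.
With F < J: D < H < E < K < F < J.
So D < J; J is the larger of the two.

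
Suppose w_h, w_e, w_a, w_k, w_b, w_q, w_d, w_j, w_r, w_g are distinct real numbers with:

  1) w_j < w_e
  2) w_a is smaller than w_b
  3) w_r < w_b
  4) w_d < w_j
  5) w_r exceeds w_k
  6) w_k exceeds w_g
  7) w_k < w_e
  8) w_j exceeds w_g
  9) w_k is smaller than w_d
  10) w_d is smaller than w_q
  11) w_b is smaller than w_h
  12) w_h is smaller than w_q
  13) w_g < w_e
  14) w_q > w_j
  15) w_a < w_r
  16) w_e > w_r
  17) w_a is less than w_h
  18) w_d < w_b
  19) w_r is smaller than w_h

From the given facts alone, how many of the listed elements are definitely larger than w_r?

The elements the relations force above w_r are w_e, w_b, w_h, w_q — no chain reaches any other.
That is 4.

4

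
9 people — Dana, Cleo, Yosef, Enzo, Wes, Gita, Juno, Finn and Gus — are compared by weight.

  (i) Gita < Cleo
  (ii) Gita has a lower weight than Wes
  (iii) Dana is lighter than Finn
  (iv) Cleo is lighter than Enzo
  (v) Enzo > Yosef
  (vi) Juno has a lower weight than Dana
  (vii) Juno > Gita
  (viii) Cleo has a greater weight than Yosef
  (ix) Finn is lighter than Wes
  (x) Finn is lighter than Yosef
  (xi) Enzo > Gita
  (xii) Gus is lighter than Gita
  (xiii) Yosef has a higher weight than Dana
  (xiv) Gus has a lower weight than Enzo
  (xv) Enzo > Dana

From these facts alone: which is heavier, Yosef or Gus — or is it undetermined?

Link the given pairs in sequence: Gus < Gita; Gita < Juno; Juno < Dana; Dana < Finn; Finn < Yosef.
Together: Gus < Gita < Juno < Dana < Finn < Yosef.
So Yosef is heavier.

Yosef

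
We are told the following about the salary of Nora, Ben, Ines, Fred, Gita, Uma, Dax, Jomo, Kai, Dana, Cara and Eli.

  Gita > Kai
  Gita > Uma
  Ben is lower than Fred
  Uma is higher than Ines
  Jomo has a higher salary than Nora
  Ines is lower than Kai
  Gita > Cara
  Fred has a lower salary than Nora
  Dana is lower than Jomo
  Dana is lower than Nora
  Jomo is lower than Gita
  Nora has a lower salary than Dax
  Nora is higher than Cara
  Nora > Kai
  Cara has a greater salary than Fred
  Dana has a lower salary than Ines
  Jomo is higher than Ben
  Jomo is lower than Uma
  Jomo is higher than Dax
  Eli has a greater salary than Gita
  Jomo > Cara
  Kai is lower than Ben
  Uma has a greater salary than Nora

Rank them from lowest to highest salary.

The consecutive links are each given: Dana < Ines; Ines < Kai; Kai < Ben; Ben < Fred; Fred < Cara; Cara < Nora; Nora < Dax; Dax < Jomo; Jomo < Uma; Uma < Gita; Gita < Eli.

Dana < Ines < Kai < Ben < Fred < Cara < Nora < Dax < Jomo < Uma < Gita < Eli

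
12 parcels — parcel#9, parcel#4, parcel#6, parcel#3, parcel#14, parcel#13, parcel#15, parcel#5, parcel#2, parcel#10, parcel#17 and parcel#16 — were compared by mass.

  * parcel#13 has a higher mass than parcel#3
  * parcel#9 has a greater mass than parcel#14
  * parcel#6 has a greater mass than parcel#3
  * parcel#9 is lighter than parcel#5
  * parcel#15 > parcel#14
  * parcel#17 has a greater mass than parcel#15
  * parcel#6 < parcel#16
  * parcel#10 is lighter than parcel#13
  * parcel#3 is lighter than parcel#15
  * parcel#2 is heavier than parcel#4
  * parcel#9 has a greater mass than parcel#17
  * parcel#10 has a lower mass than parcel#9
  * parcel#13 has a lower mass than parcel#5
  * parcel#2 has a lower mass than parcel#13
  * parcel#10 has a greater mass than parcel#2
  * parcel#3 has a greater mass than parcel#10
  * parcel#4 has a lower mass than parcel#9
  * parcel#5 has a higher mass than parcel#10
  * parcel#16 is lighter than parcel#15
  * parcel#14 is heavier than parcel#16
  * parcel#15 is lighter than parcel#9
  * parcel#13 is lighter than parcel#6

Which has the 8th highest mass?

Piecing the relations together gives one ordering: parcel#4 < parcel#2 < parcel#10 < parcel#3 < parcel#13 < parcel#6 < parcel#16 < parcel#14 < parcel#15 < parcel#17 < parcel#9 < parcel#5.
Counting 8 from the largest end gives parcel#13.

parcel#13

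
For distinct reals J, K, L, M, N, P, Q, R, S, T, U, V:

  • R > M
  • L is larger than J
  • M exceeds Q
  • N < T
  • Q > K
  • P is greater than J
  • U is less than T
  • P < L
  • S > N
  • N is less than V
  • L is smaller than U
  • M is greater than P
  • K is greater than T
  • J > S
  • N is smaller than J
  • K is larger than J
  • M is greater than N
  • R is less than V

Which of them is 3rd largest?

Piecing the relations together gives one ordering: N < S < J < P < L < U < T < K < Q < M < R < V.
The 3rd largest is M.

M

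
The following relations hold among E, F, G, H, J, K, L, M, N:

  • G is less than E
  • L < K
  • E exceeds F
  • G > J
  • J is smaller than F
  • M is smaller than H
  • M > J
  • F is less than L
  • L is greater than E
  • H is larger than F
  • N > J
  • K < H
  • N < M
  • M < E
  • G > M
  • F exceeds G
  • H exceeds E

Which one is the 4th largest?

E

The consecutive relations fix a unique order: J < N < M < G < F < E < L < K < H.
Counting 4 from the largest end gives E.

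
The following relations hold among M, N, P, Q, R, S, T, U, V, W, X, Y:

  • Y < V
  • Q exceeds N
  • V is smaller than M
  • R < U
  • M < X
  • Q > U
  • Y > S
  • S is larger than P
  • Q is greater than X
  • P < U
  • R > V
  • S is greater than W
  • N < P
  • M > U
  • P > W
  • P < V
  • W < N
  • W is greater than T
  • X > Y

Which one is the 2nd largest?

X

Chaining the given pairs: T < W < N < P < S < Y < V < R < U < M < X < Q.
Counting 2 from the largest end gives X.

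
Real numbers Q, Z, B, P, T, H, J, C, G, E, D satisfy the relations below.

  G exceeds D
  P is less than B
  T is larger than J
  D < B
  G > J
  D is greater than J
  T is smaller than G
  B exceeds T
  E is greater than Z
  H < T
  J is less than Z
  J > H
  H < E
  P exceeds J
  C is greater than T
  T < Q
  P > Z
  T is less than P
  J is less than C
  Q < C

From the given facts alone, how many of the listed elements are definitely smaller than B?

6

Directly below B: D, T, P.
One step further: H, J, Z (6 so far).
Nothing else is reachable below B; 6 in all.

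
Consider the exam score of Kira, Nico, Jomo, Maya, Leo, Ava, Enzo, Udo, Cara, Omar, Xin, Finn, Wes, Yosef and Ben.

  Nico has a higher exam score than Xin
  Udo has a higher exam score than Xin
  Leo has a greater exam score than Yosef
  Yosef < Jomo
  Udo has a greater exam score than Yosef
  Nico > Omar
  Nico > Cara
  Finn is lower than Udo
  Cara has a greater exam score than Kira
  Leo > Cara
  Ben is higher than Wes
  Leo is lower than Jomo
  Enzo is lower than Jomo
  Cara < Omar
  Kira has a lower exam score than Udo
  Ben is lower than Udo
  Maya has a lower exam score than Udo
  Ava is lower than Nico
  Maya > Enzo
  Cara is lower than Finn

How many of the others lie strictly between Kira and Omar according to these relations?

1

The relations place Kira below Omar. An element lies strictly between them when it is forced above Kira and also forced below Omar.
Above Kira: {Cara, Leo, Jomo, Finn, Udo, Nico}. Below Omar: {Cara}.
Intersection: {Cara} — 1.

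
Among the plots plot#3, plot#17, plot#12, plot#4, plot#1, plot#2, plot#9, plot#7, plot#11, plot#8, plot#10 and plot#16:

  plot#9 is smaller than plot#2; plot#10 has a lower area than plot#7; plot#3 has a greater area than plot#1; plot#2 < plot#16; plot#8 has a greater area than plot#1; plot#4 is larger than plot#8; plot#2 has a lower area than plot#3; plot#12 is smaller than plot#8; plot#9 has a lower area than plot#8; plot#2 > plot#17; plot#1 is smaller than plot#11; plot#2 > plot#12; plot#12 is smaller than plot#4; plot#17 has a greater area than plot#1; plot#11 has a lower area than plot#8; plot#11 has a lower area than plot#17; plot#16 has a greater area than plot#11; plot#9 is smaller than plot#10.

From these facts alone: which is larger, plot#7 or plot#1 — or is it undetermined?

undetermined

Following every chain through plot#1: above plot#1 we get plot#11, plot#8, plot#4, plot#17, plot#2, plot#3, plot#16.
plot#7 is not reached, and no chain runs the other way from plot#7 to plot#1.
So the given relations leave the order of plot#1 and plot#7 undetermined.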